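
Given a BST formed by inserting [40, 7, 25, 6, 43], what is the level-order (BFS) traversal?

Tree insertion order: [40, 7, 25, 6, 43]
Tree (level-order array): [40, 7, 43, 6, 25]
BFS from the root, enqueuing left then right child of each popped node:
  queue [40] -> pop 40, enqueue [7, 43], visited so far: [40]
  queue [7, 43] -> pop 7, enqueue [6, 25], visited so far: [40, 7]
  queue [43, 6, 25] -> pop 43, enqueue [none], visited so far: [40, 7, 43]
  queue [6, 25] -> pop 6, enqueue [none], visited so far: [40, 7, 43, 6]
  queue [25] -> pop 25, enqueue [none], visited so far: [40, 7, 43, 6, 25]
Result: [40, 7, 43, 6, 25]


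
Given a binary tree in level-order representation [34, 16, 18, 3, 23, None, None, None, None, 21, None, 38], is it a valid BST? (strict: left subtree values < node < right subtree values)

Level-order array: [34, 16, 18, 3, 23, None, None, None, None, 21, None, 38]
Validate using subtree bounds (lo, hi): at each node, require lo < value < hi,
then recurse left with hi=value and right with lo=value.
Preorder trace (stopping at first violation):
  at node 34 with bounds (-inf, +inf): OK
  at node 16 with bounds (-inf, 34): OK
  at node 3 with bounds (-inf, 16): OK
  at node 23 with bounds (16, 34): OK
  at node 21 with bounds (16, 23): OK
  at node 38 with bounds (16, 21): VIOLATION
Node 38 violates its bound: not (16 < 38 < 21).
Result: Not a valid BST


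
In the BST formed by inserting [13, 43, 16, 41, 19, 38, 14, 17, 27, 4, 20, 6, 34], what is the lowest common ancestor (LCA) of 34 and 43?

Tree insertion order: [13, 43, 16, 41, 19, 38, 14, 17, 27, 4, 20, 6, 34]
Tree (level-order array): [13, 4, 43, None, 6, 16, None, None, None, 14, 41, None, None, 19, None, 17, 38, None, None, 27, None, 20, 34]
In a BST, the LCA of p=34, q=43 is the first node v on the
root-to-leaf path with p <= v <= q (go left if both < v, right if both > v).
Walk from root:
  at 13: both 34 and 43 > 13, go right
  at 43: 34 <= 43 <= 43, this is the LCA
LCA = 43


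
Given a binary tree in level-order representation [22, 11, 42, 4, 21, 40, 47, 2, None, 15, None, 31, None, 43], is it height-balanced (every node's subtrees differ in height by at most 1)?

Tree (level-order array): [22, 11, 42, 4, 21, 40, 47, 2, None, 15, None, 31, None, 43]
Definition: a tree is height-balanced if, at every node, |h(left) - h(right)| <= 1 (empty subtree has height -1).
Bottom-up per-node check:
  node 2: h_left=-1, h_right=-1, diff=0 [OK], height=0
  node 4: h_left=0, h_right=-1, diff=1 [OK], height=1
  node 15: h_left=-1, h_right=-1, diff=0 [OK], height=0
  node 21: h_left=0, h_right=-1, diff=1 [OK], height=1
  node 11: h_left=1, h_right=1, diff=0 [OK], height=2
  node 31: h_left=-1, h_right=-1, diff=0 [OK], height=0
  node 40: h_left=0, h_right=-1, diff=1 [OK], height=1
  node 43: h_left=-1, h_right=-1, diff=0 [OK], height=0
  node 47: h_left=0, h_right=-1, diff=1 [OK], height=1
  node 42: h_left=1, h_right=1, diff=0 [OK], height=2
  node 22: h_left=2, h_right=2, diff=0 [OK], height=3
All nodes satisfy the balance condition.
Result: Balanced


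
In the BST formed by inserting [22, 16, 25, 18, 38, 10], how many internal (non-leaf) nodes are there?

Tree built from: [22, 16, 25, 18, 38, 10]
Tree (level-order array): [22, 16, 25, 10, 18, None, 38]
Rule: An internal node has at least one child.
Per-node child counts:
  node 22: 2 child(ren)
  node 16: 2 child(ren)
  node 10: 0 child(ren)
  node 18: 0 child(ren)
  node 25: 1 child(ren)
  node 38: 0 child(ren)
Matching nodes: [22, 16, 25]
Count of internal (non-leaf) nodes: 3


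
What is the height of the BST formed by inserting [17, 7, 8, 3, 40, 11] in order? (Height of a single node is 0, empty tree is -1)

Insertion order: [17, 7, 8, 3, 40, 11]
Tree (level-order array): [17, 7, 40, 3, 8, None, None, None, None, None, 11]
Compute height bottom-up (empty subtree = -1):
  height(3) = 1 + max(-1, -1) = 0
  height(11) = 1 + max(-1, -1) = 0
  height(8) = 1 + max(-1, 0) = 1
  height(7) = 1 + max(0, 1) = 2
  height(40) = 1 + max(-1, -1) = 0
  height(17) = 1 + max(2, 0) = 3
Height = 3


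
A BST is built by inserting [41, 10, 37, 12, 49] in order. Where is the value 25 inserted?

Starting tree (level order): [41, 10, 49, None, 37, None, None, 12]
Insertion path: 41 -> 10 -> 37 -> 12
Result: insert 25 as right child of 12
Final tree (level order): [41, 10, 49, None, 37, None, None, 12, None, None, 25]


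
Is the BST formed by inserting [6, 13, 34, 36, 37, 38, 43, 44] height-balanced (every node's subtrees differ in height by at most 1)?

Tree (level-order array): [6, None, 13, None, 34, None, 36, None, 37, None, 38, None, 43, None, 44]
Definition: a tree is height-balanced if, at every node, |h(left) - h(right)| <= 1 (empty subtree has height -1).
Bottom-up per-node check:
  node 44: h_left=-1, h_right=-1, diff=0 [OK], height=0
  node 43: h_left=-1, h_right=0, diff=1 [OK], height=1
  node 38: h_left=-1, h_right=1, diff=2 [FAIL (|-1-1|=2 > 1)], height=2
  node 37: h_left=-1, h_right=2, diff=3 [FAIL (|-1-2|=3 > 1)], height=3
  node 36: h_left=-1, h_right=3, diff=4 [FAIL (|-1-3|=4 > 1)], height=4
  node 34: h_left=-1, h_right=4, diff=5 [FAIL (|-1-4|=5 > 1)], height=5
  node 13: h_left=-1, h_right=5, diff=6 [FAIL (|-1-5|=6 > 1)], height=6
  node 6: h_left=-1, h_right=6, diff=7 [FAIL (|-1-6|=7 > 1)], height=7
Node 38 violates the condition: |-1 - 1| = 2 > 1.
Result: Not balanced


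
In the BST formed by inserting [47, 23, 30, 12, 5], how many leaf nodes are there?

Tree built from: [47, 23, 30, 12, 5]
Tree (level-order array): [47, 23, None, 12, 30, 5]
Rule: A leaf has 0 children.
Per-node child counts:
  node 47: 1 child(ren)
  node 23: 2 child(ren)
  node 12: 1 child(ren)
  node 5: 0 child(ren)
  node 30: 0 child(ren)
Matching nodes: [5, 30]
Count of leaf nodes: 2


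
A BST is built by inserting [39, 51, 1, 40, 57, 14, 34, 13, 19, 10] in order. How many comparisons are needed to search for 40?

Search path for 40: 39 -> 51 -> 40
Found: True
Comparisons: 3


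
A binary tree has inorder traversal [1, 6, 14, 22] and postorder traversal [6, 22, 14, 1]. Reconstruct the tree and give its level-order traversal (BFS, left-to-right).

Inorder:   [1, 6, 14, 22]
Postorder: [6, 22, 14, 1]
Algorithm: postorder visits root last, so walk postorder right-to-left;
each value is the root of the current inorder slice — split it at that
value, recurse on the right subtree first, then the left.
Recursive splits:
  root=1; inorder splits into left=[], right=[6, 14, 22]
  root=14; inorder splits into left=[6], right=[22]
  root=22; inorder splits into left=[], right=[]
  root=6; inorder splits into left=[], right=[]
Reconstructed level-order: [1, 14, 6, 22]


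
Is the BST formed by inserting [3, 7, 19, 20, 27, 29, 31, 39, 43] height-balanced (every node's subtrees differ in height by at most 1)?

Tree (level-order array): [3, None, 7, None, 19, None, 20, None, 27, None, 29, None, 31, None, 39, None, 43]
Definition: a tree is height-balanced if, at every node, |h(left) - h(right)| <= 1 (empty subtree has height -1).
Bottom-up per-node check:
  node 43: h_left=-1, h_right=-1, diff=0 [OK], height=0
  node 39: h_left=-1, h_right=0, diff=1 [OK], height=1
  node 31: h_left=-1, h_right=1, diff=2 [FAIL (|-1-1|=2 > 1)], height=2
  node 29: h_left=-1, h_right=2, diff=3 [FAIL (|-1-2|=3 > 1)], height=3
  node 27: h_left=-1, h_right=3, diff=4 [FAIL (|-1-3|=4 > 1)], height=4
  node 20: h_left=-1, h_right=4, diff=5 [FAIL (|-1-4|=5 > 1)], height=5
  node 19: h_left=-1, h_right=5, diff=6 [FAIL (|-1-5|=6 > 1)], height=6
  node 7: h_left=-1, h_right=6, diff=7 [FAIL (|-1-6|=7 > 1)], height=7
  node 3: h_left=-1, h_right=7, diff=8 [FAIL (|-1-7|=8 > 1)], height=8
Node 31 violates the condition: |-1 - 1| = 2 > 1.
Result: Not balanced


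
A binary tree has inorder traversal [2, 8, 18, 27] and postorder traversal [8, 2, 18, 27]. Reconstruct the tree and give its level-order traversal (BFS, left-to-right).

Inorder:   [2, 8, 18, 27]
Postorder: [8, 2, 18, 27]
Algorithm: postorder visits root last, so walk postorder right-to-left;
each value is the root of the current inorder slice — split it at that
value, recurse on the right subtree first, then the left.
Recursive splits:
  root=27; inorder splits into left=[2, 8, 18], right=[]
  root=18; inorder splits into left=[2, 8], right=[]
  root=2; inorder splits into left=[], right=[8]
  root=8; inorder splits into left=[], right=[]
Reconstructed level-order: [27, 18, 2, 8]


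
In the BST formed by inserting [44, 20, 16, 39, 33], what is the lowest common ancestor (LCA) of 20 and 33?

Tree insertion order: [44, 20, 16, 39, 33]
Tree (level-order array): [44, 20, None, 16, 39, None, None, 33]
In a BST, the LCA of p=20, q=33 is the first node v on the
root-to-leaf path with p <= v <= q (go left if both < v, right if both > v).
Walk from root:
  at 44: both 20 and 33 < 44, go left
  at 20: 20 <= 20 <= 33, this is the LCA
LCA = 20


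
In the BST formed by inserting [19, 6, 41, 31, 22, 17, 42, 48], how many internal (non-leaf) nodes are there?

Tree built from: [19, 6, 41, 31, 22, 17, 42, 48]
Tree (level-order array): [19, 6, 41, None, 17, 31, 42, None, None, 22, None, None, 48]
Rule: An internal node has at least one child.
Per-node child counts:
  node 19: 2 child(ren)
  node 6: 1 child(ren)
  node 17: 0 child(ren)
  node 41: 2 child(ren)
  node 31: 1 child(ren)
  node 22: 0 child(ren)
  node 42: 1 child(ren)
  node 48: 0 child(ren)
Matching nodes: [19, 6, 41, 31, 42]
Count of internal (non-leaf) nodes: 5


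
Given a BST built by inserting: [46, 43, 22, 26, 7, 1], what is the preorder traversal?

Tree insertion order: [46, 43, 22, 26, 7, 1]
Tree (level-order array): [46, 43, None, 22, None, 7, 26, 1]
Preorder traversal: [46, 43, 22, 7, 1, 26]


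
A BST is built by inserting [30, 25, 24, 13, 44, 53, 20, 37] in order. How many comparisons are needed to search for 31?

Search path for 31: 30 -> 44 -> 37
Found: False
Comparisons: 3


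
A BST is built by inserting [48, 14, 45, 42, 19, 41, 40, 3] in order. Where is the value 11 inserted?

Starting tree (level order): [48, 14, None, 3, 45, None, None, 42, None, 19, None, None, 41, 40]
Insertion path: 48 -> 14 -> 3
Result: insert 11 as right child of 3
Final tree (level order): [48, 14, None, 3, 45, None, 11, 42, None, None, None, 19, None, None, 41, 40]


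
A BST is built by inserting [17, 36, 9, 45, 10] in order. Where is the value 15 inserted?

Starting tree (level order): [17, 9, 36, None, 10, None, 45]
Insertion path: 17 -> 9 -> 10
Result: insert 15 as right child of 10
Final tree (level order): [17, 9, 36, None, 10, None, 45, None, 15]


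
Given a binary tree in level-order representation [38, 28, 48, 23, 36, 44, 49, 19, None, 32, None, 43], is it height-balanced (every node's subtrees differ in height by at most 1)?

Tree (level-order array): [38, 28, 48, 23, 36, 44, 49, 19, None, 32, None, 43]
Definition: a tree is height-balanced if, at every node, |h(left) - h(right)| <= 1 (empty subtree has height -1).
Bottom-up per-node check:
  node 19: h_left=-1, h_right=-1, diff=0 [OK], height=0
  node 23: h_left=0, h_right=-1, diff=1 [OK], height=1
  node 32: h_left=-1, h_right=-1, diff=0 [OK], height=0
  node 36: h_left=0, h_right=-1, diff=1 [OK], height=1
  node 28: h_left=1, h_right=1, diff=0 [OK], height=2
  node 43: h_left=-1, h_right=-1, diff=0 [OK], height=0
  node 44: h_left=0, h_right=-1, diff=1 [OK], height=1
  node 49: h_left=-1, h_right=-1, diff=0 [OK], height=0
  node 48: h_left=1, h_right=0, diff=1 [OK], height=2
  node 38: h_left=2, h_right=2, diff=0 [OK], height=3
All nodes satisfy the balance condition.
Result: Balanced


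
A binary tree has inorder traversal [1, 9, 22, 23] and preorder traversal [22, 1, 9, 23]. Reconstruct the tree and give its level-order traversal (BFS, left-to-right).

Inorder:  [1, 9, 22, 23]
Preorder: [22, 1, 9, 23]
Algorithm: preorder visits root first, so consume preorder in order;
for each root, split the current inorder slice at that value into
left-subtree inorder and right-subtree inorder, then recurse.
Recursive splits:
  root=22; inorder splits into left=[1, 9], right=[23]
  root=1; inorder splits into left=[], right=[9]
  root=9; inorder splits into left=[], right=[]
  root=23; inorder splits into left=[], right=[]
Reconstructed level-order: [22, 1, 23, 9]


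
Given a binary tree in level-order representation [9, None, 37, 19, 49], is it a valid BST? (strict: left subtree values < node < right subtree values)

Level-order array: [9, None, 37, 19, 49]
Validate using subtree bounds (lo, hi): at each node, require lo < value < hi,
then recurse left with hi=value and right with lo=value.
Preorder trace (stopping at first violation):
  at node 9 with bounds (-inf, +inf): OK
  at node 37 with bounds (9, +inf): OK
  at node 19 with bounds (9, 37): OK
  at node 49 with bounds (37, +inf): OK
No violation found at any node.
Result: Valid BST


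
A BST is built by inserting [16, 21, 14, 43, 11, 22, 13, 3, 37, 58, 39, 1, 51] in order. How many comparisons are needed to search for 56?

Search path for 56: 16 -> 21 -> 43 -> 58 -> 51
Found: False
Comparisons: 5


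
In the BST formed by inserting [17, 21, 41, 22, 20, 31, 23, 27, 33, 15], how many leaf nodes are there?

Tree built from: [17, 21, 41, 22, 20, 31, 23, 27, 33, 15]
Tree (level-order array): [17, 15, 21, None, None, 20, 41, None, None, 22, None, None, 31, 23, 33, None, 27]
Rule: A leaf has 0 children.
Per-node child counts:
  node 17: 2 child(ren)
  node 15: 0 child(ren)
  node 21: 2 child(ren)
  node 20: 0 child(ren)
  node 41: 1 child(ren)
  node 22: 1 child(ren)
  node 31: 2 child(ren)
  node 23: 1 child(ren)
  node 27: 0 child(ren)
  node 33: 0 child(ren)
Matching nodes: [15, 20, 27, 33]
Count of leaf nodes: 4


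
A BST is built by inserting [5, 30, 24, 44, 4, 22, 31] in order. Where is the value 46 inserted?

Starting tree (level order): [5, 4, 30, None, None, 24, 44, 22, None, 31]
Insertion path: 5 -> 30 -> 44
Result: insert 46 as right child of 44
Final tree (level order): [5, 4, 30, None, None, 24, 44, 22, None, 31, 46]


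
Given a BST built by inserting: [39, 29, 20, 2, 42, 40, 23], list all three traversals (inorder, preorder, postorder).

Tree insertion order: [39, 29, 20, 2, 42, 40, 23]
Tree (level-order array): [39, 29, 42, 20, None, 40, None, 2, 23]
Inorder (L, root, R): [2, 20, 23, 29, 39, 40, 42]
Preorder (root, L, R): [39, 29, 20, 2, 23, 42, 40]
Postorder (L, R, root): [2, 23, 20, 29, 40, 42, 39]


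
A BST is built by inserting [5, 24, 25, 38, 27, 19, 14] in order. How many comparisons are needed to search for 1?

Search path for 1: 5
Found: False
Comparisons: 1


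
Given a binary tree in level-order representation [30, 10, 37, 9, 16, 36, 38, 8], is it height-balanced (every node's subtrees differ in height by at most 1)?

Tree (level-order array): [30, 10, 37, 9, 16, 36, 38, 8]
Definition: a tree is height-balanced if, at every node, |h(left) - h(right)| <= 1 (empty subtree has height -1).
Bottom-up per-node check:
  node 8: h_left=-1, h_right=-1, diff=0 [OK], height=0
  node 9: h_left=0, h_right=-1, diff=1 [OK], height=1
  node 16: h_left=-1, h_right=-1, diff=0 [OK], height=0
  node 10: h_left=1, h_right=0, diff=1 [OK], height=2
  node 36: h_left=-1, h_right=-1, diff=0 [OK], height=0
  node 38: h_left=-1, h_right=-1, diff=0 [OK], height=0
  node 37: h_left=0, h_right=0, diff=0 [OK], height=1
  node 30: h_left=2, h_right=1, diff=1 [OK], height=3
All nodes satisfy the balance condition.
Result: Balanced


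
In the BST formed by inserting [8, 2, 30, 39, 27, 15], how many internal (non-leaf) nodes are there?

Tree built from: [8, 2, 30, 39, 27, 15]
Tree (level-order array): [8, 2, 30, None, None, 27, 39, 15]
Rule: An internal node has at least one child.
Per-node child counts:
  node 8: 2 child(ren)
  node 2: 0 child(ren)
  node 30: 2 child(ren)
  node 27: 1 child(ren)
  node 15: 0 child(ren)
  node 39: 0 child(ren)
Matching nodes: [8, 30, 27]
Count of internal (non-leaf) nodes: 3


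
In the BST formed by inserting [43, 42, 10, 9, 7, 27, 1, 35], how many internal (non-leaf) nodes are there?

Tree built from: [43, 42, 10, 9, 7, 27, 1, 35]
Tree (level-order array): [43, 42, None, 10, None, 9, 27, 7, None, None, 35, 1]
Rule: An internal node has at least one child.
Per-node child counts:
  node 43: 1 child(ren)
  node 42: 1 child(ren)
  node 10: 2 child(ren)
  node 9: 1 child(ren)
  node 7: 1 child(ren)
  node 1: 0 child(ren)
  node 27: 1 child(ren)
  node 35: 0 child(ren)
Matching nodes: [43, 42, 10, 9, 7, 27]
Count of internal (non-leaf) nodes: 6


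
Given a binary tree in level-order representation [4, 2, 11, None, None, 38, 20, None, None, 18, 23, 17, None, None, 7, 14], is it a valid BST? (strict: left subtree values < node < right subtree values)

Level-order array: [4, 2, 11, None, None, 38, 20, None, None, 18, 23, 17, None, None, 7, 14]
Validate using subtree bounds (lo, hi): at each node, require lo < value < hi,
then recurse left with hi=value and right with lo=value.
Preorder trace (stopping at first violation):
  at node 4 with bounds (-inf, +inf): OK
  at node 2 with bounds (-inf, 4): OK
  at node 11 with bounds (4, +inf): OK
  at node 38 with bounds (4, 11): VIOLATION
Node 38 violates its bound: not (4 < 38 < 11).
Result: Not a valid BST


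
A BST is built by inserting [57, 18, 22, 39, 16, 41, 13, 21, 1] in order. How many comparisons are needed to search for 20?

Search path for 20: 57 -> 18 -> 22 -> 21
Found: False
Comparisons: 4


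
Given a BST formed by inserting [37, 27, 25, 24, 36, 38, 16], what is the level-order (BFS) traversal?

Tree insertion order: [37, 27, 25, 24, 36, 38, 16]
Tree (level-order array): [37, 27, 38, 25, 36, None, None, 24, None, None, None, 16]
BFS from the root, enqueuing left then right child of each popped node:
  queue [37] -> pop 37, enqueue [27, 38], visited so far: [37]
  queue [27, 38] -> pop 27, enqueue [25, 36], visited so far: [37, 27]
  queue [38, 25, 36] -> pop 38, enqueue [none], visited so far: [37, 27, 38]
  queue [25, 36] -> pop 25, enqueue [24], visited so far: [37, 27, 38, 25]
  queue [36, 24] -> pop 36, enqueue [none], visited so far: [37, 27, 38, 25, 36]
  queue [24] -> pop 24, enqueue [16], visited so far: [37, 27, 38, 25, 36, 24]
  queue [16] -> pop 16, enqueue [none], visited so far: [37, 27, 38, 25, 36, 24, 16]
Result: [37, 27, 38, 25, 36, 24, 16]


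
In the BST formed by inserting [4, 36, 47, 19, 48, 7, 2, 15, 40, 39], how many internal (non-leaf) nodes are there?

Tree built from: [4, 36, 47, 19, 48, 7, 2, 15, 40, 39]
Tree (level-order array): [4, 2, 36, None, None, 19, 47, 7, None, 40, 48, None, 15, 39]
Rule: An internal node has at least one child.
Per-node child counts:
  node 4: 2 child(ren)
  node 2: 0 child(ren)
  node 36: 2 child(ren)
  node 19: 1 child(ren)
  node 7: 1 child(ren)
  node 15: 0 child(ren)
  node 47: 2 child(ren)
  node 40: 1 child(ren)
  node 39: 0 child(ren)
  node 48: 0 child(ren)
Matching nodes: [4, 36, 19, 7, 47, 40]
Count of internal (non-leaf) nodes: 6


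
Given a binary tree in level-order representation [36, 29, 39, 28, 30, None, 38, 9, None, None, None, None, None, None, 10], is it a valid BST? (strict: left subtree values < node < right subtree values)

Level-order array: [36, 29, 39, 28, 30, None, 38, 9, None, None, None, None, None, None, 10]
Validate using subtree bounds (lo, hi): at each node, require lo < value < hi,
then recurse left with hi=value and right with lo=value.
Preorder trace (stopping at first violation):
  at node 36 with bounds (-inf, +inf): OK
  at node 29 with bounds (-inf, 36): OK
  at node 28 with bounds (-inf, 29): OK
  at node 9 with bounds (-inf, 28): OK
  at node 10 with bounds (9, 28): OK
  at node 30 with bounds (29, 36): OK
  at node 39 with bounds (36, +inf): OK
  at node 38 with bounds (39, +inf): VIOLATION
Node 38 violates its bound: not (39 < 38 < +inf).
Result: Not a valid BST


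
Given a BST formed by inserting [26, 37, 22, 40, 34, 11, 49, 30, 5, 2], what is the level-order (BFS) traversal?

Tree insertion order: [26, 37, 22, 40, 34, 11, 49, 30, 5, 2]
Tree (level-order array): [26, 22, 37, 11, None, 34, 40, 5, None, 30, None, None, 49, 2]
BFS from the root, enqueuing left then right child of each popped node:
  queue [26] -> pop 26, enqueue [22, 37], visited so far: [26]
  queue [22, 37] -> pop 22, enqueue [11], visited so far: [26, 22]
  queue [37, 11] -> pop 37, enqueue [34, 40], visited so far: [26, 22, 37]
  queue [11, 34, 40] -> pop 11, enqueue [5], visited so far: [26, 22, 37, 11]
  queue [34, 40, 5] -> pop 34, enqueue [30], visited so far: [26, 22, 37, 11, 34]
  queue [40, 5, 30] -> pop 40, enqueue [49], visited so far: [26, 22, 37, 11, 34, 40]
  queue [5, 30, 49] -> pop 5, enqueue [2], visited so far: [26, 22, 37, 11, 34, 40, 5]
  queue [30, 49, 2] -> pop 30, enqueue [none], visited so far: [26, 22, 37, 11, 34, 40, 5, 30]
  queue [49, 2] -> pop 49, enqueue [none], visited so far: [26, 22, 37, 11, 34, 40, 5, 30, 49]
  queue [2] -> pop 2, enqueue [none], visited so far: [26, 22, 37, 11, 34, 40, 5, 30, 49, 2]
Result: [26, 22, 37, 11, 34, 40, 5, 30, 49, 2]


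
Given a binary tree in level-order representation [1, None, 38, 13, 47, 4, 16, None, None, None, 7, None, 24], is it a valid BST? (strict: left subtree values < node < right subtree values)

Level-order array: [1, None, 38, 13, 47, 4, 16, None, None, None, 7, None, 24]
Validate using subtree bounds (lo, hi): at each node, require lo < value < hi,
then recurse left with hi=value and right with lo=value.
Preorder trace (stopping at first violation):
  at node 1 with bounds (-inf, +inf): OK
  at node 38 with bounds (1, +inf): OK
  at node 13 with bounds (1, 38): OK
  at node 4 with bounds (1, 13): OK
  at node 7 with bounds (4, 13): OK
  at node 16 with bounds (13, 38): OK
  at node 24 with bounds (16, 38): OK
  at node 47 with bounds (38, +inf): OK
No violation found at any node.
Result: Valid BST


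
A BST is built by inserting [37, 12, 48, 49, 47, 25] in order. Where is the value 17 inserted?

Starting tree (level order): [37, 12, 48, None, 25, 47, 49]
Insertion path: 37 -> 12 -> 25
Result: insert 17 as left child of 25
Final tree (level order): [37, 12, 48, None, 25, 47, 49, 17]


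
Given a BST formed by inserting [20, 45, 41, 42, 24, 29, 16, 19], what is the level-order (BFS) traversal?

Tree insertion order: [20, 45, 41, 42, 24, 29, 16, 19]
Tree (level-order array): [20, 16, 45, None, 19, 41, None, None, None, 24, 42, None, 29]
BFS from the root, enqueuing left then right child of each popped node:
  queue [20] -> pop 20, enqueue [16, 45], visited so far: [20]
  queue [16, 45] -> pop 16, enqueue [19], visited so far: [20, 16]
  queue [45, 19] -> pop 45, enqueue [41], visited so far: [20, 16, 45]
  queue [19, 41] -> pop 19, enqueue [none], visited so far: [20, 16, 45, 19]
  queue [41] -> pop 41, enqueue [24, 42], visited so far: [20, 16, 45, 19, 41]
  queue [24, 42] -> pop 24, enqueue [29], visited so far: [20, 16, 45, 19, 41, 24]
  queue [42, 29] -> pop 42, enqueue [none], visited so far: [20, 16, 45, 19, 41, 24, 42]
  queue [29] -> pop 29, enqueue [none], visited so far: [20, 16, 45, 19, 41, 24, 42, 29]
Result: [20, 16, 45, 19, 41, 24, 42, 29]


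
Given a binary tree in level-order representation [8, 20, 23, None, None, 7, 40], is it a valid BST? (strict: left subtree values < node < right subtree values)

Level-order array: [8, 20, 23, None, None, 7, 40]
Validate using subtree bounds (lo, hi): at each node, require lo < value < hi,
then recurse left with hi=value and right with lo=value.
Preorder trace (stopping at first violation):
  at node 8 with bounds (-inf, +inf): OK
  at node 20 with bounds (-inf, 8): VIOLATION
Node 20 violates its bound: not (-inf < 20 < 8).
Result: Not a valid BST


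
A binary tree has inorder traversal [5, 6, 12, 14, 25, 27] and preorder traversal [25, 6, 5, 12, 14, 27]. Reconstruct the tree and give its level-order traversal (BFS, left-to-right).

Inorder:  [5, 6, 12, 14, 25, 27]
Preorder: [25, 6, 5, 12, 14, 27]
Algorithm: preorder visits root first, so consume preorder in order;
for each root, split the current inorder slice at that value into
left-subtree inorder and right-subtree inorder, then recurse.
Recursive splits:
  root=25; inorder splits into left=[5, 6, 12, 14], right=[27]
  root=6; inorder splits into left=[5], right=[12, 14]
  root=5; inorder splits into left=[], right=[]
  root=12; inorder splits into left=[], right=[14]
  root=14; inorder splits into left=[], right=[]
  root=27; inorder splits into left=[], right=[]
Reconstructed level-order: [25, 6, 27, 5, 12, 14]


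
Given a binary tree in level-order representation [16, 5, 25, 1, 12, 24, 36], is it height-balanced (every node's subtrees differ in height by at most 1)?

Tree (level-order array): [16, 5, 25, 1, 12, 24, 36]
Definition: a tree is height-balanced if, at every node, |h(left) - h(right)| <= 1 (empty subtree has height -1).
Bottom-up per-node check:
  node 1: h_left=-1, h_right=-1, diff=0 [OK], height=0
  node 12: h_left=-1, h_right=-1, diff=0 [OK], height=0
  node 5: h_left=0, h_right=0, diff=0 [OK], height=1
  node 24: h_left=-1, h_right=-1, diff=0 [OK], height=0
  node 36: h_left=-1, h_right=-1, diff=0 [OK], height=0
  node 25: h_left=0, h_right=0, diff=0 [OK], height=1
  node 16: h_left=1, h_right=1, diff=0 [OK], height=2
All nodes satisfy the balance condition.
Result: Balanced


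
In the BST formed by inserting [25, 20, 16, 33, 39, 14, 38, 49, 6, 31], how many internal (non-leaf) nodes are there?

Tree built from: [25, 20, 16, 33, 39, 14, 38, 49, 6, 31]
Tree (level-order array): [25, 20, 33, 16, None, 31, 39, 14, None, None, None, 38, 49, 6]
Rule: An internal node has at least one child.
Per-node child counts:
  node 25: 2 child(ren)
  node 20: 1 child(ren)
  node 16: 1 child(ren)
  node 14: 1 child(ren)
  node 6: 0 child(ren)
  node 33: 2 child(ren)
  node 31: 0 child(ren)
  node 39: 2 child(ren)
  node 38: 0 child(ren)
  node 49: 0 child(ren)
Matching nodes: [25, 20, 16, 14, 33, 39]
Count of internal (non-leaf) nodes: 6


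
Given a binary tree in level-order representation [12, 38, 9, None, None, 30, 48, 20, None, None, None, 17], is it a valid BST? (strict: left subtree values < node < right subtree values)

Level-order array: [12, 38, 9, None, None, 30, 48, 20, None, None, None, 17]
Validate using subtree bounds (lo, hi): at each node, require lo < value < hi,
then recurse left with hi=value and right with lo=value.
Preorder trace (stopping at first violation):
  at node 12 with bounds (-inf, +inf): OK
  at node 38 with bounds (-inf, 12): VIOLATION
Node 38 violates its bound: not (-inf < 38 < 12).
Result: Not a valid BST


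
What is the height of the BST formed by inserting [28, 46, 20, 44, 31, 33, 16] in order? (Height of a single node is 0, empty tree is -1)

Insertion order: [28, 46, 20, 44, 31, 33, 16]
Tree (level-order array): [28, 20, 46, 16, None, 44, None, None, None, 31, None, None, 33]
Compute height bottom-up (empty subtree = -1):
  height(16) = 1 + max(-1, -1) = 0
  height(20) = 1 + max(0, -1) = 1
  height(33) = 1 + max(-1, -1) = 0
  height(31) = 1 + max(-1, 0) = 1
  height(44) = 1 + max(1, -1) = 2
  height(46) = 1 + max(2, -1) = 3
  height(28) = 1 + max(1, 3) = 4
Height = 4


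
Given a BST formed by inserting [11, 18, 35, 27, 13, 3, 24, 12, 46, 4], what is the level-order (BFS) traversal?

Tree insertion order: [11, 18, 35, 27, 13, 3, 24, 12, 46, 4]
Tree (level-order array): [11, 3, 18, None, 4, 13, 35, None, None, 12, None, 27, 46, None, None, 24]
BFS from the root, enqueuing left then right child of each popped node:
  queue [11] -> pop 11, enqueue [3, 18], visited so far: [11]
  queue [3, 18] -> pop 3, enqueue [4], visited so far: [11, 3]
  queue [18, 4] -> pop 18, enqueue [13, 35], visited so far: [11, 3, 18]
  queue [4, 13, 35] -> pop 4, enqueue [none], visited so far: [11, 3, 18, 4]
  queue [13, 35] -> pop 13, enqueue [12], visited so far: [11, 3, 18, 4, 13]
  queue [35, 12] -> pop 35, enqueue [27, 46], visited so far: [11, 3, 18, 4, 13, 35]
  queue [12, 27, 46] -> pop 12, enqueue [none], visited so far: [11, 3, 18, 4, 13, 35, 12]
  queue [27, 46] -> pop 27, enqueue [24], visited so far: [11, 3, 18, 4, 13, 35, 12, 27]
  queue [46, 24] -> pop 46, enqueue [none], visited so far: [11, 3, 18, 4, 13, 35, 12, 27, 46]
  queue [24] -> pop 24, enqueue [none], visited so far: [11, 3, 18, 4, 13, 35, 12, 27, 46, 24]
Result: [11, 3, 18, 4, 13, 35, 12, 27, 46, 24]


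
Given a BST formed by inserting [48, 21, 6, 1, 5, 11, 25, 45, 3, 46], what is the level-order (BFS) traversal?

Tree insertion order: [48, 21, 6, 1, 5, 11, 25, 45, 3, 46]
Tree (level-order array): [48, 21, None, 6, 25, 1, 11, None, 45, None, 5, None, None, None, 46, 3]
BFS from the root, enqueuing left then right child of each popped node:
  queue [48] -> pop 48, enqueue [21], visited so far: [48]
  queue [21] -> pop 21, enqueue [6, 25], visited so far: [48, 21]
  queue [6, 25] -> pop 6, enqueue [1, 11], visited so far: [48, 21, 6]
  queue [25, 1, 11] -> pop 25, enqueue [45], visited so far: [48, 21, 6, 25]
  queue [1, 11, 45] -> pop 1, enqueue [5], visited so far: [48, 21, 6, 25, 1]
  queue [11, 45, 5] -> pop 11, enqueue [none], visited so far: [48, 21, 6, 25, 1, 11]
  queue [45, 5] -> pop 45, enqueue [46], visited so far: [48, 21, 6, 25, 1, 11, 45]
  queue [5, 46] -> pop 5, enqueue [3], visited so far: [48, 21, 6, 25, 1, 11, 45, 5]
  queue [46, 3] -> pop 46, enqueue [none], visited so far: [48, 21, 6, 25, 1, 11, 45, 5, 46]
  queue [3] -> pop 3, enqueue [none], visited so far: [48, 21, 6, 25, 1, 11, 45, 5, 46, 3]
Result: [48, 21, 6, 25, 1, 11, 45, 5, 46, 3]


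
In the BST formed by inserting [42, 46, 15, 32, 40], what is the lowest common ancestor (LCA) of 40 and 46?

Tree insertion order: [42, 46, 15, 32, 40]
Tree (level-order array): [42, 15, 46, None, 32, None, None, None, 40]
In a BST, the LCA of p=40, q=46 is the first node v on the
root-to-leaf path with p <= v <= q (go left if both < v, right if both > v).
Walk from root:
  at 42: 40 <= 42 <= 46, this is the LCA
LCA = 42


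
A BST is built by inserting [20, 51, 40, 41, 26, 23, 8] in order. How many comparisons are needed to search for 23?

Search path for 23: 20 -> 51 -> 40 -> 26 -> 23
Found: True
Comparisons: 5


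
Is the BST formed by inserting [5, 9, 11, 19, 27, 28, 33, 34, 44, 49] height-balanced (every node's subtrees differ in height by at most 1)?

Tree (level-order array): [5, None, 9, None, 11, None, 19, None, 27, None, 28, None, 33, None, 34, None, 44, None, 49]
Definition: a tree is height-balanced if, at every node, |h(left) - h(right)| <= 1 (empty subtree has height -1).
Bottom-up per-node check:
  node 49: h_left=-1, h_right=-1, diff=0 [OK], height=0
  node 44: h_left=-1, h_right=0, diff=1 [OK], height=1
  node 34: h_left=-1, h_right=1, diff=2 [FAIL (|-1-1|=2 > 1)], height=2
  node 33: h_left=-1, h_right=2, diff=3 [FAIL (|-1-2|=3 > 1)], height=3
  node 28: h_left=-1, h_right=3, diff=4 [FAIL (|-1-3|=4 > 1)], height=4
  node 27: h_left=-1, h_right=4, diff=5 [FAIL (|-1-4|=5 > 1)], height=5
  node 19: h_left=-1, h_right=5, diff=6 [FAIL (|-1-5|=6 > 1)], height=6
  node 11: h_left=-1, h_right=6, diff=7 [FAIL (|-1-6|=7 > 1)], height=7
  node 9: h_left=-1, h_right=7, diff=8 [FAIL (|-1-7|=8 > 1)], height=8
  node 5: h_left=-1, h_right=8, diff=9 [FAIL (|-1-8|=9 > 1)], height=9
Node 34 violates the condition: |-1 - 1| = 2 > 1.
Result: Not balanced


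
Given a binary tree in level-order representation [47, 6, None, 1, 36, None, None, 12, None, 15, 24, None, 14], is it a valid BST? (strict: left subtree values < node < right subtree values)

Level-order array: [47, 6, None, 1, 36, None, None, 12, None, 15, 24, None, 14]
Validate using subtree bounds (lo, hi): at each node, require lo < value < hi,
then recurse left with hi=value and right with lo=value.
Preorder trace (stopping at first violation):
  at node 47 with bounds (-inf, +inf): OK
  at node 6 with bounds (-inf, 47): OK
  at node 1 with bounds (-inf, 6): OK
  at node 36 with bounds (6, 47): OK
  at node 12 with bounds (6, 36): OK
  at node 15 with bounds (6, 12): VIOLATION
Node 15 violates its bound: not (6 < 15 < 12).
Result: Not a valid BST


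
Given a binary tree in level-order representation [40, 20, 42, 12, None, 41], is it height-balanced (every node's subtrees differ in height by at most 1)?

Tree (level-order array): [40, 20, 42, 12, None, 41]
Definition: a tree is height-balanced if, at every node, |h(left) - h(right)| <= 1 (empty subtree has height -1).
Bottom-up per-node check:
  node 12: h_left=-1, h_right=-1, diff=0 [OK], height=0
  node 20: h_left=0, h_right=-1, diff=1 [OK], height=1
  node 41: h_left=-1, h_right=-1, diff=0 [OK], height=0
  node 42: h_left=0, h_right=-1, diff=1 [OK], height=1
  node 40: h_left=1, h_right=1, diff=0 [OK], height=2
All nodes satisfy the balance condition.
Result: Balanced


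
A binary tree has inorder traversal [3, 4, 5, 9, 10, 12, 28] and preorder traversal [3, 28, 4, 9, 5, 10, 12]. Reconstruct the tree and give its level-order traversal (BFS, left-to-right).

Inorder:  [3, 4, 5, 9, 10, 12, 28]
Preorder: [3, 28, 4, 9, 5, 10, 12]
Algorithm: preorder visits root first, so consume preorder in order;
for each root, split the current inorder slice at that value into
left-subtree inorder and right-subtree inorder, then recurse.
Recursive splits:
  root=3; inorder splits into left=[], right=[4, 5, 9, 10, 12, 28]
  root=28; inorder splits into left=[4, 5, 9, 10, 12], right=[]
  root=4; inorder splits into left=[], right=[5, 9, 10, 12]
  root=9; inorder splits into left=[5], right=[10, 12]
  root=5; inorder splits into left=[], right=[]
  root=10; inorder splits into left=[], right=[12]
  root=12; inorder splits into left=[], right=[]
Reconstructed level-order: [3, 28, 4, 9, 5, 10, 12]


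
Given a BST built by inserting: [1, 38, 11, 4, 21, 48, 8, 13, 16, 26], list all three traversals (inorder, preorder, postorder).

Tree insertion order: [1, 38, 11, 4, 21, 48, 8, 13, 16, 26]
Tree (level-order array): [1, None, 38, 11, 48, 4, 21, None, None, None, 8, 13, 26, None, None, None, 16]
Inorder (L, root, R): [1, 4, 8, 11, 13, 16, 21, 26, 38, 48]
Preorder (root, L, R): [1, 38, 11, 4, 8, 21, 13, 16, 26, 48]
Postorder (L, R, root): [8, 4, 16, 13, 26, 21, 11, 48, 38, 1]


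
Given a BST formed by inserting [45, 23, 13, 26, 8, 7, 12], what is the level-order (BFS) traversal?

Tree insertion order: [45, 23, 13, 26, 8, 7, 12]
Tree (level-order array): [45, 23, None, 13, 26, 8, None, None, None, 7, 12]
BFS from the root, enqueuing left then right child of each popped node:
  queue [45] -> pop 45, enqueue [23], visited so far: [45]
  queue [23] -> pop 23, enqueue [13, 26], visited so far: [45, 23]
  queue [13, 26] -> pop 13, enqueue [8], visited so far: [45, 23, 13]
  queue [26, 8] -> pop 26, enqueue [none], visited so far: [45, 23, 13, 26]
  queue [8] -> pop 8, enqueue [7, 12], visited so far: [45, 23, 13, 26, 8]
  queue [7, 12] -> pop 7, enqueue [none], visited so far: [45, 23, 13, 26, 8, 7]
  queue [12] -> pop 12, enqueue [none], visited so far: [45, 23, 13, 26, 8, 7, 12]
Result: [45, 23, 13, 26, 8, 7, 12]


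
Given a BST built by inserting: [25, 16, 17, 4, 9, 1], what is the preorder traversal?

Tree insertion order: [25, 16, 17, 4, 9, 1]
Tree (level-order array): [25, 16, None, 4, 17, 1, 9]
Preorder traversal: [25, 16, 4, 1, 9, 17]


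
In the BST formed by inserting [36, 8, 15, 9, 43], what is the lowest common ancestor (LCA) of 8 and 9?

Tree insertion order: [36, 8, 15, 9, 43]
Tree (level-order array): [36, 8, 43, None, 15, None, None, 9]
In a BST, the LCA of p=8, q=9 is the first node v on the
root-to-leaf path with p <= v <= q (go left if both < v, right if both > v).
Walk from root:
  at 36: both 8 and 9 < 36, go left
  at 8: 8 <= 8 <= 9, this is the LCA
LCA = 8


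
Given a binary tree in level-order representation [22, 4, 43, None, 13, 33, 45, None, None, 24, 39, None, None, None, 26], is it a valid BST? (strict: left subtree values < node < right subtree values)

Level-order array: [22, 4, 43, None, 13, 33, 45, None, None, 24, 39, None, None, None, 26]
Validate using subtree bounds (lo, hi): at each node, require lo < value < hi,
then recurse left with hi=value and right with lo=value.
Preorder trace (stopping at first violation):
  at node 22 with bounds (-inf, +inf): OK
  at node 4 with bounds (-inf, 22): OK
  at node 13 with bounds (4, 22): OK
  at node 43 with bounds (22, +inf): OK
  at node 33 with bounds (22, 43): OK
  at node 24 with bounds (22, 33): OK
  at node 26 with bounds (24, 33): OK
  at node 39 with bounds (33, 43): OK
  at node 45 with bounds (43, +inf): OK
No violation found at any node.
Result: Valid BST


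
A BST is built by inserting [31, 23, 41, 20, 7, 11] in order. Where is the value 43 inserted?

Starting tree (level order): [31, 23, 41, 20, None, None, None, 7, None, None, 11]
Insertion path: 31 -> 41
Result: insert 43 as right child of 41
Final tree (level order): [31, 23, 41, 20, None, None, 43, 7, None, None, None, None, 11]


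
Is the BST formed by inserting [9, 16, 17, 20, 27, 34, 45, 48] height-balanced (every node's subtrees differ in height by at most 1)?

Tree (level-order array): [9, None, 16, None, 17, None, 20, None, 27, None, 34, None, 45, None, 48]
Definition: a tree is height-balanced if, at every node, |h(left) - h(right)| <= 1 (empty subtree has height -1).
Bottom-up per-node check:
  node 48: h_left=-1, h_right=-1, diff=0 [OK], height=0
  node 45: h_left=-1, h_right=0, diff=1 [OK], height=1
  node 34: h_left=-1, h_right=1, diff=2 [FAIL (|-1-1|=2 > 1)], height=2
  node 27: h_left=-1, h_right=2, diff=3 [FAIL (|-1-2|=3 > 1)], height=3
  node 20: h_left=-1, h_right=3, diff=4 [FAIL (|-1-3|=4 > 1)], height=4
  node 17: h_left=-1, h_right=4, diff=5 [FAIL (|-1-4|=5 > 1)], height=5
  node 16: h_left=-1, h_right=5, diff=6 [FAIL (|-1-5|=6 > 1)], height=6
  node 9: h_left=-1, h_right=6, diff=7 [FAIL (|-1-6|=7 > 1)], height=7
Node 34 violates the condition: |-1 - 1| = 2 > 1.
Result: Not balanced


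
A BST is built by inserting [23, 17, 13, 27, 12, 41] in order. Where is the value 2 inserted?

Starting tree (level order): [23, 17, 27, 13, None, None, 41, 12]
Insertion path: 23 -> 17 -> 13 -> 12
Result: insert 2 as left child of 12
Final tree (level order): [23, 17, 27, 13, None, None, 41, 12, None, None, None, 2]


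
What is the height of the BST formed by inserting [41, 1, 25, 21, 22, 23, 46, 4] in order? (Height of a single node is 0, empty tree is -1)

Insertion order: [41, 1, 25, 21, 22, 23, 46, 4]
Tree (level-order array): [41, 1, 46, None, 25, None, None, 21, None, 4, 22, None, None, None, 23]
Compute height bottom-up (empty subtree = -1):
  height(4) = 1 + max(-1, -1) = 0
  height(23) = 1 + max(-1, -1) = 0
  height(22) = 1 + max(-1, 0) = 1
  height(21) = 1 + max(0, 1) = 2
  height(25) = 1 + max(2, -1) = 3
  height(1) = 1 + max(-1, 3) = 4
  height(46) = 1 + max(-1, -1) = 0
  height(41) = 1 + max(4, 0) = 5
Height = 5


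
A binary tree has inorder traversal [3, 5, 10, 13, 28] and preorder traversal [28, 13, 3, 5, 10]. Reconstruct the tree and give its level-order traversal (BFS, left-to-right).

Inorder:  [3, 5, 10, 13, 28]
Preorder: [28, 13, 3, 5, 10]
Algorithm: preorder visits root first, so consume preorder in order;
for each root, split the current inorder slice at that value into
left-subtree inorder and right-subtree inorder, then recurse.
Recursive splits:
  root=28; inorder splits into left=[3, 5, 10, 13], right=[]
  root=13; inorder splits into left=[3, 5, 10], right=[]
  root=3; inorder splits into left=[], right=[5, 10]
  root=5; inorder splits into left=[], right=[10]
  root=10; inorder splits into left=[], right=[]
Reconstructed level-order: [28, 13, 3, 5, 10]


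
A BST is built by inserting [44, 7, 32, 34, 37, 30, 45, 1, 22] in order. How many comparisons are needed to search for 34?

Search path for 34: 44 -> 7 -> 32 -> 34
Found: True
Comparisons: 4


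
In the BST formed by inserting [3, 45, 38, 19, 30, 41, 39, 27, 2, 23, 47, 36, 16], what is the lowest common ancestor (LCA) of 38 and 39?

Tree insertion order: [3, 45, 38, 19, 30, 41, 39, 27, 2, 23, 47, 36, 16]
Tree (level-order array): [3, 2, 45, None, None, 38, 47, 19, 41, None, None, 16, 30, 39, None, None, None, 27, 36, None, None, 23]
In a BST, the LCA of p=38, q=39 is the first node v on the
root-to-leaf path with p <= v <= q (go left if both < v, right if both > v).
Walk from root:
  at 3: both 38 and 39 > 3, go right
  at 45: both 38 and 39 < 45, go left
  at 38: 38 <= 38 <= 39, this is the LCA
LCA = 38
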